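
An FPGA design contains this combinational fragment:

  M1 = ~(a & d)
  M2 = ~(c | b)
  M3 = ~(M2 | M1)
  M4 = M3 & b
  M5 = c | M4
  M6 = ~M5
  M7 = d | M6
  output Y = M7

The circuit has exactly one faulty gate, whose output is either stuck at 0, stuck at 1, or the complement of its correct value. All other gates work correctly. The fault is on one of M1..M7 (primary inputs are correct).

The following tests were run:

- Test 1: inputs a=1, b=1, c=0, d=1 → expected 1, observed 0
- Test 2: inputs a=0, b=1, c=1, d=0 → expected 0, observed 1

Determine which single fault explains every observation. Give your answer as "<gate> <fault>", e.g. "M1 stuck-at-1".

M7 inverted output

Fault-free values for test 1 (a=1, b=1, c=0, d=1): M1=0, M2=0, M3=1, M4=1, M5=1, M6=0, M7=1, giving Y=1. Observed 0.
Test 1: faults giving observed 0 are {M7 stuck-at-0, M7 inverted output}.
Test 2 (a=0, b=1, c=1, d=0): fault-free M1=1, M2=0, M3=0, M4=0, M5=1, M6=0, M7=0 → 0; observed 1. Eliminates M7 stuck-at-0.
Only M7 inverted output is consistent with every test.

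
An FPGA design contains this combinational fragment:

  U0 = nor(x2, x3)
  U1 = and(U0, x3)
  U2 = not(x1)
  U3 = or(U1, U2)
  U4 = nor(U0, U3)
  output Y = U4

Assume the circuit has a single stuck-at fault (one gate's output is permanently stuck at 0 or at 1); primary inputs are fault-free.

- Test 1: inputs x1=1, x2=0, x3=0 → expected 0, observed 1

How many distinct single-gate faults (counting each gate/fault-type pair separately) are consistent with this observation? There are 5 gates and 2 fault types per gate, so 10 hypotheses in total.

Fault-free: U0=1, U1=0, U2=0, U3=0, U4=0 → 0. Observed 1.
  U0 stuck-at-0: output 1 ✓
  U0 stuck-at-1: output 0 ✗
  U1 stuck-at-0: output 0 ✗
  U1 stuck-at-1: output 0 ✗
  U2 stuck-at-0: output 0 ✗
  U2 stuck-at-1: output 0 ✗
  U3 stuck-at-0: output 0 ✗
  U3 stuck-at-1: output 0 ✗
  U4 stuck-at-0: output 0 ✗
  U4 stuck-at-1: output 1 ✓
Consistent faults: {U0 stuck-at-0, U4 stuck-at-1} — 2 in all.

2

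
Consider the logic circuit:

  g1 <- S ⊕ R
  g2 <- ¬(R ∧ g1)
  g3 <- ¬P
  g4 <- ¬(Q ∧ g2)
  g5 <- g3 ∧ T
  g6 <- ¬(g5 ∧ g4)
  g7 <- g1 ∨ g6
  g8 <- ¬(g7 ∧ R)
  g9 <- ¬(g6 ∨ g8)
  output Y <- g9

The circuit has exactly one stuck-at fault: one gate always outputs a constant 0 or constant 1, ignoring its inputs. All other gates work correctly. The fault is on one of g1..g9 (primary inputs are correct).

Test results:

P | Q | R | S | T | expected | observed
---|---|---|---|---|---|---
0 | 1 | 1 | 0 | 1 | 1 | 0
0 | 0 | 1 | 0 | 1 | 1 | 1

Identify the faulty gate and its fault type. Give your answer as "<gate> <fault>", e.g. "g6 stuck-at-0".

Fault-free values for test 1 (P=0, Q=1, R=1, S=0, T=1): g1=1, g2=0, g3=1, g4=1, g5=1, g6=0, g7=1, g8=0, g9=1, giving Y=1. Observed 0.
Test 1: faults giving observed 0 are {g1 stuck-at-0, g2 stuck-at-1, g3 stuck-at-0, g4 stuck-at-0, g5 stuck-at-0, g6 stuck-at-1, g7 stuck-at-0, g8 stuck-at-1, g9 stuck-at-0}.
Test 2 (P=0, Q=0, R=1, S=0, T=1): fault-free g1=1, g2=0, g3=1, g4=1, g5=1, g6=0, g7=1, g8=0, g9=1 → 1; observed 1. Eliminates g1 stuck-at-0, g3 stuck-at-0, g4 stuck-at-0, g5 stuck-at-0, g6 stuck-at-1, g7 stuck-at-0, g8 stuck-at-1, g9 stuck-at-0.
Only g2 stuck-at-1 is consistent with every test.

g2 stuck-at-1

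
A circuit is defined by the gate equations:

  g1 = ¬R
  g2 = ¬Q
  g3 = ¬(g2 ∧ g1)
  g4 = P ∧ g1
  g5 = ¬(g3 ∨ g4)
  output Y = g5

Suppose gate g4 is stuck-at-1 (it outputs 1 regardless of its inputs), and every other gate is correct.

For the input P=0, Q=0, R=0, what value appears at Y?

Propagate with g4 forced: g1=1, g2=1, g3=0, g4=1 [stuck-at-1], g5=0.
So Y = 0. (Without the fault it would be 1.)

0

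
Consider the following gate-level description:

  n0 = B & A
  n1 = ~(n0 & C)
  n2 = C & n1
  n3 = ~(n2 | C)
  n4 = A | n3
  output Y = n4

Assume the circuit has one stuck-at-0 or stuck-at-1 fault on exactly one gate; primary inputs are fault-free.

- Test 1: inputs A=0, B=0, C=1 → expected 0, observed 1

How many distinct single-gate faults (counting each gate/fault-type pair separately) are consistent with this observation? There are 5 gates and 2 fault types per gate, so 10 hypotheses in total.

Fault-free: n0=0, n1=1, n2=1, n3=0, n4=0 → 0. Observed 1.
  n0 stuck-at-0: output 0 ✗
  n0 stuck-at-1: output 0 ✗
  n1 stuck-at-0: output 0 ✗
  n1 stuck-at-1: output 0 ✗
  n2 stuck-at-0: output 0 ✗
  n2 stuck-at-1: output 0 ✗
  n3 stuck-at-0: output 0 ✗
  n3 stuck-at-1: output 1 ✓
  n4 stuck-at-0: output 0 ✗
  n4 stuck-at-1: output 1 ✓
Consistent faults: {n3 stuck-at-1, n4 stuck-at-1} — 2 in all.

2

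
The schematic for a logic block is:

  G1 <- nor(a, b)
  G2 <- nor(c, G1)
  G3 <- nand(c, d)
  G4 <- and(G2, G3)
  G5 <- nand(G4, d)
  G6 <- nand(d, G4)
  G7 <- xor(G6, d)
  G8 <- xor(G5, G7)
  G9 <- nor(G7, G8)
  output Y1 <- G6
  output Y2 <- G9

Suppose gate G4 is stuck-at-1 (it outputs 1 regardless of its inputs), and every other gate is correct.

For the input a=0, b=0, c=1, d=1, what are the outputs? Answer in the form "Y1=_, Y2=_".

Propagate with G4 forced: G1=1, G2=0, G3=0, G4=1 [stuck-at-1], G5=0, G6=0, G7=1, G8=1, G9=0.
So the outputs are Y1=0, Y2=0. (Without the fault they would be Y1=1, Y2=0.)

Y1=0, Y2=0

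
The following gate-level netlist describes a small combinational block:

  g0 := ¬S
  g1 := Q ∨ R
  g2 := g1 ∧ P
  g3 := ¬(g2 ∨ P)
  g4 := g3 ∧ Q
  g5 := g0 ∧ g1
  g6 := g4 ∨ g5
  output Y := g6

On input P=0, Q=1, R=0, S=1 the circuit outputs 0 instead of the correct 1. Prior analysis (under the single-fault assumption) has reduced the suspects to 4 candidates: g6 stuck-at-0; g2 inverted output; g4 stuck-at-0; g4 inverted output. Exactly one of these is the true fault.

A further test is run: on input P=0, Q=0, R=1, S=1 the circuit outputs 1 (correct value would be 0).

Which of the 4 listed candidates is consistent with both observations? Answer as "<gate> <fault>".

g4 inverted output

Evaluate each candidate on input P=0, Q=0, R=1, S=1:
  g6 stuck-at-0: g0=0, g1=1, g2=0, g3=1, g4=0, g5=0, g6=0 [stuck-at-0] → 0 — eliminated
  g2 inverted output: g0=0, g1=1, g2=1 [inverted output], g3=0, g4=0, g5=0, g6=0 → 0 — eliminated
  g4 stuck-at-0: g0=0, g1=1, g2=0, g3=1, g4=0 [stuck-at-0], g5=0, g6=0 → 0 — eliminated
  g4 inverted output: g0=0, g1=1, g2=0, g3=1, g4=1 [inverted output], g5=0, g6=1 → 1 — matches
Only g4 inverted output reproduces the observed 1.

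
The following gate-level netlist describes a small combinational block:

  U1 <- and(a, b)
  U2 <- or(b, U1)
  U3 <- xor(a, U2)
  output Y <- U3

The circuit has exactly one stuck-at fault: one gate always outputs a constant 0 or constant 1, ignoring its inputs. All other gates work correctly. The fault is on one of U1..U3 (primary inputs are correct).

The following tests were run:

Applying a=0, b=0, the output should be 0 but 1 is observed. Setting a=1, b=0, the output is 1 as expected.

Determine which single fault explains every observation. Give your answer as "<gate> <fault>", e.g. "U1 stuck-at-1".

Fault-free values for test 1 (a=0, b=0): U1=0, U2=0, U3=0, giving Y=0. Observed 1.
Test 1: faults giving observed 1 are {U1 stuck-at-1, U2 stuck-at-1, U3 stuck-at-1}.
Test 2 (a=1, b=0): fault-free U1=0, U2=0, U3=1 → 1; observed 1. Eliminates U1 stuck-at-1, U2 stuck-at-1.
Only U3 stuck-at-1 is consistent with every test.

U3 stuck-at-1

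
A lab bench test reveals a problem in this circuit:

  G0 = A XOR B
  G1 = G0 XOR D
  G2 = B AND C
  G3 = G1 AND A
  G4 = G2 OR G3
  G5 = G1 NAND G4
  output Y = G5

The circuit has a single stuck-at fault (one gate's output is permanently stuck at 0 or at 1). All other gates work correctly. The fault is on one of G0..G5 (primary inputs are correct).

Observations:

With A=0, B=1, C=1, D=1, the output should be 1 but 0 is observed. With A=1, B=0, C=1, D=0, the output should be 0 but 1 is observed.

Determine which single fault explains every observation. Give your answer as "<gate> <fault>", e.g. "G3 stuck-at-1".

G0 stuck-at-0

Fault-free values for test 1 (A=0, B=1, C=1, D=1): G0=1, G1=0, G2=1, G3=0, G4=1, G5=1, giving Y=1. Observed 0.
Test 1: faults giving observed 0 are {G0 stuck-at-0, G1 stuck-at-1, G5 stuck-at-0}.
Test 2 (A=1, B=0, C=1, D=0): fault-free G0=1, G1=1, G2=0, G3=1, G4=1, G5=0 → 0; observed 1. Eliminates G1 stuck-at-1, G5 stuck-at-0.
Only G0 stuck-at-0 is consistent with every test.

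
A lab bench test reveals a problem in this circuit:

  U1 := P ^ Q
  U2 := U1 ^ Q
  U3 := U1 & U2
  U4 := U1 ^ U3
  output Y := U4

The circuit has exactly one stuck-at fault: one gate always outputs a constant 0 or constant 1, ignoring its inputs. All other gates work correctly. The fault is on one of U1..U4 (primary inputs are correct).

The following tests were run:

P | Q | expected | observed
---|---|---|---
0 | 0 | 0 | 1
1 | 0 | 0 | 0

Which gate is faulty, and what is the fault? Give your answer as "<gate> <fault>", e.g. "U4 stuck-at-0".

U3 stuck-at-1

Fault-free values for test 1 (P=0, Q=0): U1=0, U2=0, U3=0, U4=0, giving Y=0. Observed 1.
Test 1: faults giving observed 1 are {U3 stuck-at-1, U4 stuck-at-1}.
Test 2 (P=1, Q=0): fault-free U1=1, U2=1, U3=1, U4=0 → 0; observed 0. Eliminates U4 stuck-at-1.
Only U3 stuck-at-1 is consistent with every test.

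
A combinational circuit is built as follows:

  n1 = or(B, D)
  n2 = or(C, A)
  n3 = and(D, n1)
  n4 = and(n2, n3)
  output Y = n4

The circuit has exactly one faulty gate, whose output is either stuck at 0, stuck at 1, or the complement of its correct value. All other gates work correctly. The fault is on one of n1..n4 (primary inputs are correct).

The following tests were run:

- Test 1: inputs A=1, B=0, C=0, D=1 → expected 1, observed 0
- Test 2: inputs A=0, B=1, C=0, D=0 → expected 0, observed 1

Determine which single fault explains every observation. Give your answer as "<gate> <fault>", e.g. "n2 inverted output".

Fault-free values for test 1 (A=1, B=0, C=0, D=1): n1=1, n2=1, n3=1, n4=1, giving Y=1. Observed 0.
Test 1: faults giving observed 0 are {n1 stuck-at-0, n1 inverted output, n2 stuck-at-0, n2 inverted output, n3 stuck-at-0, n3 inverted output, n4 stuck-at-0, n4 inverted output}.
Test 2 (A=0, B=1, C=0, D=0): fault-free n1=1, n2=0, n3=0, n4=0 → 0; observed 1. Eliminates n1 stuck-at-0, n1 inverted output, n2 stuck-at-0, n2 inverted output, n3 stuck-at-0, n3 inverted output, n4 stuck-at-0.
Only n4 inverted output is consistent with every test.

n4 inverted output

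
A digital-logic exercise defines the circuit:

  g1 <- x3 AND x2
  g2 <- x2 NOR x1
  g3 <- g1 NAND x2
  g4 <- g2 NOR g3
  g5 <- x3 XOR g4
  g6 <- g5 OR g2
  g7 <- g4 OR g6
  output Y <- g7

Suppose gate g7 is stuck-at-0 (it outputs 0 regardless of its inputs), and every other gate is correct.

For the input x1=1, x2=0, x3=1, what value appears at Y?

0

Propagate with g7 forced: g1=0, g2=0, g3=1, g4=0, g5=1, g6=1, g7=0 [stuck-at-0].
So Y = 0. (Without the fault it would be 1.)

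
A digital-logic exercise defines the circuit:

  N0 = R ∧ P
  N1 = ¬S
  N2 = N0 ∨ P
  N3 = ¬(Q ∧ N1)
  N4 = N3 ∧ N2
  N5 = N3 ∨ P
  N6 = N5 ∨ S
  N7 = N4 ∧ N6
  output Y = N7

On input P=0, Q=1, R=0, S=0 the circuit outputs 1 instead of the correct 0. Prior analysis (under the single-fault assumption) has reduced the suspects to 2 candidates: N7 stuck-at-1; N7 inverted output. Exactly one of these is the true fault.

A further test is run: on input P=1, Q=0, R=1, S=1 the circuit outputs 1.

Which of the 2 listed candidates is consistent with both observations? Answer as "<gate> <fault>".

N7 stuck-at-1

Evaluate each candidate on input P=1, Q=0, R=1, S=1:
  N7 stuck-at-1: N0=1, N1=0, N2=1, N3=1, N4=1, N5=1, N6=1, N7=1 [stuck-at-1] → 1 — matches
  N7 inverted output: N0=1, N1=0, N2=1, N3=1, N4=1, N5=1, N6=1, N7=0 [inverted output] → 0 — eliminated
Only N7 stuck-at-1 reproduces the observed 1.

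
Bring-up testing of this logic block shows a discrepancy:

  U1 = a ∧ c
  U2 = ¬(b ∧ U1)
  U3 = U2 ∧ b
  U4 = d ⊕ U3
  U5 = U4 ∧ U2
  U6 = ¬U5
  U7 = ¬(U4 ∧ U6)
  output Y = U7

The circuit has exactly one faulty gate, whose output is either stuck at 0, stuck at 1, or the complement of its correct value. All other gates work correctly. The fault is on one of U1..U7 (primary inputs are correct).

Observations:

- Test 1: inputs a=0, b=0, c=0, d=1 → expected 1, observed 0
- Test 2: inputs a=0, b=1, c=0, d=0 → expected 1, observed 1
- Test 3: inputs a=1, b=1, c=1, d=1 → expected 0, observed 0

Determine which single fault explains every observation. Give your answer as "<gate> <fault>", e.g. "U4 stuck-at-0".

U2 stuck-at-0

Fault-free values for test 1 (a=0, b=0, c=0, d=1): U1=0, U2=1, U3=0, U4=1, U5=1, U6=0, U7=1, giving Y=1. Observed 0.
Test 1: faults giving observed 0 are {U2 stuck-at-0, U2 inverted output, U5 stuck-at-0, U5 inverted output, U6 stuck-at-1, U6 inverted output, U7 stuck-at-0, U7 inverted output}.
Test 2 (a=0, b=1, c=0, d=0): fault-free U1=0, U2=1, U3=1, U4=1, U5=1, U6=0, U7=1 → 1; observed 1. Eliminates U5 stuck-at-0, U5 inverted output, U6 stuck-at-1, U6 inverted output, U7 stuck-at-0, U7 inverted output.
Test 3 (a=1, b=1, c=1, d=1): fault-free U1=1, U2=0, U3=0, U4=1, U5=0, U6=1, U7=0 → 0; observed 0. Eliminates U2 inverted output.
Only U2 stuck-at-0 is consistent with every test.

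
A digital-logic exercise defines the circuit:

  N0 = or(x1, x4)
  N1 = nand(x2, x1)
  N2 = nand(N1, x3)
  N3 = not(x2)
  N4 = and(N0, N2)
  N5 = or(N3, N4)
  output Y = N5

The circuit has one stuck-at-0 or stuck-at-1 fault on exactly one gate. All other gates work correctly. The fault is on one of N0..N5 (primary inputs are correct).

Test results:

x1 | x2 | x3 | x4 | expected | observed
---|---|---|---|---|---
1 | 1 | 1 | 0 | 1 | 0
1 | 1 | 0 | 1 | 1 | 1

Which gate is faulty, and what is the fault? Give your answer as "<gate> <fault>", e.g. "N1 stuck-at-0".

Fault-free values for test 1 (x1=1, x2=1, x3=1, x4=0): N0=1, N1=0, N2=1, N3=0, N4=1, N5=1, giving Y=1. Observed 0.
Test 1: faults giving observed 0 are {N0 stuck-at-0, N1 stuck-at-1, N2 stuck-at-0, N4 stuck-at-0, N5 stuck-at-0}.
Test 2 (x1=1, x2=1, x3=0, x4=1): fault-free N0=1, N1=0, N2=1, N3=0, N4=1, N5=1 → 1; observed 1. Eliminates N0 stuck-at-0, N2 stuck-at-0, N4 stuck-at-0, N5 stuck-at-0.
Only N1 stuck-at-1 is consistent with every test.

N1 stuck-at-1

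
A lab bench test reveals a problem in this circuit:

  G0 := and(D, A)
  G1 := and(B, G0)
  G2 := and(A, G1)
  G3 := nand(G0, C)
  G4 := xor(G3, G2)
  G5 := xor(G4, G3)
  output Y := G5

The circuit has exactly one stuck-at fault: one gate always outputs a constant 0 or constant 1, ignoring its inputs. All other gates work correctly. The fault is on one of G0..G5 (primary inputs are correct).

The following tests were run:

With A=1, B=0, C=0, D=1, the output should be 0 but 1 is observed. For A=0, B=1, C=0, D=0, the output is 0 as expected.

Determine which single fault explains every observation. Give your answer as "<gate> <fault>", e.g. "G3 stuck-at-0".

Fault-free values for test 1 (A=1, B=0, C=0, D=1): G0=1, G1=0, G2=0, G3=1, G4=1, G5=0, giving Y=0. Observed 1.
Test 1: faults giving observed 1 are {G1 stuck-at-1, G2 stuck-at-1, G4 stuck-at-0, G5 stuck-at-1}.
Test 2 (A=0, B=1, C=0, D=0): fault-free G0=0, G1=0, G2=0, G3=1, G4=1, G5=0 → 0; observed 0. Eliminates G2 stuck-at-1, G4 stuck-at-0, G5 stuck-at-1.
Only G1 stuck-at-1 is consistent with every test.

G1 stuck-at-1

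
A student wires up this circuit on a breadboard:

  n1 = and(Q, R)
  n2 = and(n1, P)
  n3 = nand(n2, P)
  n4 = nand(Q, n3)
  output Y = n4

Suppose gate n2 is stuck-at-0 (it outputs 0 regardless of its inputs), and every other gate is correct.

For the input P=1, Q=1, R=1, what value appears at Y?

Propagate with n2 forced: n1=1, n2=0 [stuck-at-0], n3=1, n4=0.
So Y = 0. (Without the fault it would be 1.)

0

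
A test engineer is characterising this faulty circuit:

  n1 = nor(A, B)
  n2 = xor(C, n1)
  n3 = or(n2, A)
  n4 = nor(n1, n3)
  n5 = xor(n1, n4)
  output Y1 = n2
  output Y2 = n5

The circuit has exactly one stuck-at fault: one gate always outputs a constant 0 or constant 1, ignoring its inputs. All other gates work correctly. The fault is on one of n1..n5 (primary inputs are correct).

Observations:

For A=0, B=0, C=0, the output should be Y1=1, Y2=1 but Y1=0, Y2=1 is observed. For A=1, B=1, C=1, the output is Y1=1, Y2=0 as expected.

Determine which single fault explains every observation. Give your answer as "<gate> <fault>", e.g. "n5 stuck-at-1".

n1 stuck-at-0

Fault-free values for test 1 (A=0, B=0, C=0): n1=1, n2=1, n3=1, n4=0, n5=1, giving Y1=1, Y2=1. Observed Y1=0, Y2=1.
Test 1: faults giving observed Y1=0, Y2=1 are {n1 stuck-at-0, n2 stuck-at-0}.
Test 2 (A=1, B=1, C=1): fault-free n1=0, n2=1, n3=1, n4=0, n5=0 → Y1=1, Y2=0; observed Y1=1, Y2=0. Eliminates n2 stuck-at-0.
Only n1 stuck-at-0 is consistent with every test.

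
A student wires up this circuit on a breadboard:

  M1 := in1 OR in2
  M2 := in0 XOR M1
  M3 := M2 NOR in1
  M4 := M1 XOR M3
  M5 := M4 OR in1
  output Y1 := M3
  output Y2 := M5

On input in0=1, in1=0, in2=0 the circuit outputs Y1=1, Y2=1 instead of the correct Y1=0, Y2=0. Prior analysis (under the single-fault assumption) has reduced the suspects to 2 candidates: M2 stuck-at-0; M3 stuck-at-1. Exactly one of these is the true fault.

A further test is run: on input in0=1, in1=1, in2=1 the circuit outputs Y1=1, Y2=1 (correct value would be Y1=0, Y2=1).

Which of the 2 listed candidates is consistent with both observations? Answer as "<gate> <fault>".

Evaluate each candidate on input in0=1, in1=1, in2=1:
  M2 stuck-at-0: M1=1, M2=0 [stuck-at-0], M3=0, M4=1, M5=1 → Y1=0, Y2=1 — eliminated
  M3 stuck-at-1: M1=1, M2=0, M3=1 [stuck-at-1], M4=0, M5=1 → Y1=1, Y2=1 — matches
Only M3 stuck-at-1 reproduces the observed Y1=1, Y2=1.

M3 stuck-at-1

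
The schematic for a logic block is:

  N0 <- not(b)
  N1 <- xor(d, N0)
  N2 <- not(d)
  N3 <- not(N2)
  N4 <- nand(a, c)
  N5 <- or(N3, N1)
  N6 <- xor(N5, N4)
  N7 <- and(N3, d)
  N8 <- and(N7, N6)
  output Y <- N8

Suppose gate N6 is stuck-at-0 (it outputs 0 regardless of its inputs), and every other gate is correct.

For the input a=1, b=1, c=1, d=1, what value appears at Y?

0

Propagate with N6 forced: N0=0, N1=1, N2=0, N3=1, N4=0, N5=1, N6=0 [stuck-at-0], N7=1, N8=0.
So Y = 0. (Without the fault it would be 1.)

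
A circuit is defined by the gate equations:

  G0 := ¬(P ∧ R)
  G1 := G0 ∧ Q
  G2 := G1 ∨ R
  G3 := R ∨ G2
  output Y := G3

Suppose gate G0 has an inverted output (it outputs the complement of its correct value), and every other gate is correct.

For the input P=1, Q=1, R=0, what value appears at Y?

0

Propagate with G0 forced: G0=0 [inverted output], G1=0, G2=0, G3=0.
So Y = 0. (Without the fault it would be 1.)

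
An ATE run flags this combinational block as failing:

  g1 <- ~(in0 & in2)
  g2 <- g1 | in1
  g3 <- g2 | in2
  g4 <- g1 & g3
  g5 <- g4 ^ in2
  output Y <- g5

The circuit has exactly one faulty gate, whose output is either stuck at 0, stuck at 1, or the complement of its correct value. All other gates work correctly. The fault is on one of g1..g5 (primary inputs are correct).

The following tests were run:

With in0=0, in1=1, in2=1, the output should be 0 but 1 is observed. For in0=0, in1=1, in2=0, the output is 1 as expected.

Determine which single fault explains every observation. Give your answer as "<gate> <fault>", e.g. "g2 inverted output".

g5 stuck-at-1

Fault-free values for test 1 (in0=0, in1=1, in2=1): g1=1, g2=1, g3=1, g4=1, g5=0, giving Y=0. Observed 1.
Test 1: faults giving observed 1 are {g1 stuck-at-0, g1 inverted output, g3 stuck-at-0, g3 inverted output, g4 stuck-at-0, g4 inverted output, g5 stuck-at-1, g5 inverted output}.
Test 2 (in0=0, in1=1, in2=0): fault-free g1=1, g2=1, g3=1, g4=1, g5=1 → 1; observed 1. Eliminates g1 stuck-at-0, g1 inverted output, g3 stuck-at-0, g3 inverted output, g4 stuck-at-0, g4 inverted output, g5 inverted output.
Only g5 stuck-at-1 is consistent with every test.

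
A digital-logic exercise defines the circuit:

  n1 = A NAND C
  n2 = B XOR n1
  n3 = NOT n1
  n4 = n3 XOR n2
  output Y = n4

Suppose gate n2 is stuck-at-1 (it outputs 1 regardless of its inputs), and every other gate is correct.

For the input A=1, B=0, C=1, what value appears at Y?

Propagate with n2 forced: n1=0, n2=1 [stuck-at-1], n3=1, n4=0.
So Y = 0. (Without the fault it would be 1.)

0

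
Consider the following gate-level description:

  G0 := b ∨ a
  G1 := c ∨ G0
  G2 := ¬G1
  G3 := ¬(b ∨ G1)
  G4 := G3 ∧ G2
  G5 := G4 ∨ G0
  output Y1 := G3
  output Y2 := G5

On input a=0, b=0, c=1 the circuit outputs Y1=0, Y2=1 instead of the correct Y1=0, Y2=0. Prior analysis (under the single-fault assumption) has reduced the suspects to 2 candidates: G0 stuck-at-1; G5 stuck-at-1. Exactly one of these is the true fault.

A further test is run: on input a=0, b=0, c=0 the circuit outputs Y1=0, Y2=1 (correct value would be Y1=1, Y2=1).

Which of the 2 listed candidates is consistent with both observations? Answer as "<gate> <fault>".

G0 stuck-at-1

Evaluate each candidate on input a=0, b=0, c=0:
  G0 stuck-at-1: G0=1 [stuck-at-1], G1=1, G2=0, G3=0, G4=0, G5=1 → Y1=0, Y2=1 — matches
  G5 stuck-at-1: G0=0, G1=0, G2=1, G3=1, G4=1, G5=1 [stuck-at-1] → Y1=1, Y2=1 — eliminated
Only G0 stuck-at-1 reproduces the observed Y1=0, Y2=1.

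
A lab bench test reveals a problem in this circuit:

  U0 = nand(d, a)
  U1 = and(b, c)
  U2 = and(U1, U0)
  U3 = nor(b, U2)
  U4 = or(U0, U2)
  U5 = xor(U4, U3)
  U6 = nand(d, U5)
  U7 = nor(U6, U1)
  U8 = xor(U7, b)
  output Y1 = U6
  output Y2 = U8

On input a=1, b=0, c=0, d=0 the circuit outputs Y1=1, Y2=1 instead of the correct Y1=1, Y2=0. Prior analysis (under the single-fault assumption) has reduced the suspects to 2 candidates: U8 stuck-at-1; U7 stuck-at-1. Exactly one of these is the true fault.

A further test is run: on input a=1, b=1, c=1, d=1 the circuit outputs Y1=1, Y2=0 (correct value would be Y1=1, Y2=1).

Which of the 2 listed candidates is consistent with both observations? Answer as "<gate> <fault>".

U7 stuck-at-1

Evaluate each candidate on input a=1, b=1, c=1, d=1:
  U8 stuck-at-1: U0=0, U1=1, U2=0, U3=0, U4=0, U5=0, U6=1, U7=0, U8=1 [stuck-at-1] → Y1=1, Y2=1 — eliminated
  U7 stuck-at-1: U0=0, U1=1, U2=0, U3=0, U4=0, U5=0, U6=1, U7=1 [stuck-at-1], U8=0 → Y1=1, Y2=0 — matches
Only U7 stuck-at-1 reproduces the observed Y1=1, Y2=0.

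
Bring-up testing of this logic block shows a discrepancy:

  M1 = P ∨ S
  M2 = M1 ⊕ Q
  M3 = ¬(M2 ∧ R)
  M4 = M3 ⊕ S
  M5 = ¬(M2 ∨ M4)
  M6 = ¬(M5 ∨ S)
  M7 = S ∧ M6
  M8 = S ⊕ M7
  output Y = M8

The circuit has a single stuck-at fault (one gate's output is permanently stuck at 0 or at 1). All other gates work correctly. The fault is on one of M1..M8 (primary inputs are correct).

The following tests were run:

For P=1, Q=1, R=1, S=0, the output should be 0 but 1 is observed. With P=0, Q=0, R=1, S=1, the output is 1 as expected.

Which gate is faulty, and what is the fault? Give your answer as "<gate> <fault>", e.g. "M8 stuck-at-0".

M8 stuck-at-1

Fault-free values for test 1 (P=1, Q=1, R=1, S=0): M1=1, M2=0, M3=1, M4=1, M5=0, M6=1, M7=0, M8=0, giving Y=0. Observed 1.
Test 1: faults giving observed 1 are {M7 stuck-at-1, M8 stuck-at-1}.
Test 2 (P=0, Q=0, R=1, S=1): fault-free M1=1, M2=1, M3=0, M4=1, M5=0, M6=0, M7=0, M8=1 → 1; observed 1. Eliminates M7 stuck-at-1.
Only M8 stuck-at-1 is consistent with every test.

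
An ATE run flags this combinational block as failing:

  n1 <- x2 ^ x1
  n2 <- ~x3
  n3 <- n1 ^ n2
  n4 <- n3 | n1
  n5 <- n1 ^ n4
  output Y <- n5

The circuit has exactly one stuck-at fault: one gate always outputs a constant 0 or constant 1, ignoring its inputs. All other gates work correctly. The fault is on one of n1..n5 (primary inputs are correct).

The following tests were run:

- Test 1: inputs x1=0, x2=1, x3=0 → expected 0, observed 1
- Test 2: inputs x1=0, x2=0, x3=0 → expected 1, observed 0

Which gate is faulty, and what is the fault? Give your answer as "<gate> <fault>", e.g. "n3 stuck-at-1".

Fault-free values for test 1 (x1=0, x2=1, x3=0): n1=1, n2=1, n3=0, n4=1, n5=0, giving Y=0. Observed 1.
Test 1: faults giving observed 1 are {n1 stuck-at-0, n4 stuck-at-0, n5 stuck-at-1}.
Test 2 (x1=0, x2=0, x3=0): fault-free n1=0, n2=1, n3=1, n4=1, n5=1 → 1; observed 0. Eliminates n1 stuck-at-0, n5 stuck-at-1.
Only n4 stuck-at-0 is consistent with every test.

n4 stuck-at-0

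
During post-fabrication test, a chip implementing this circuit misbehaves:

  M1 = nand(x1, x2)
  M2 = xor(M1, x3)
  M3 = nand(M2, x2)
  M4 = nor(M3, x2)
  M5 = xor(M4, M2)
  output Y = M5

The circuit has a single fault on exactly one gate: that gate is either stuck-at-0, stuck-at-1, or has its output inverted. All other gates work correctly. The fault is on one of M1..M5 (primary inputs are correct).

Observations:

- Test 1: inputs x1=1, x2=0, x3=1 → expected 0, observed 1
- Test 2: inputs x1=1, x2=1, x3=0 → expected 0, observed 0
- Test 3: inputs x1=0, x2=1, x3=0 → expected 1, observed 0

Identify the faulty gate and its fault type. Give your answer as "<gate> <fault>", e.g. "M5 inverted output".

M1 stuck-at-0

Fault-free values for test 1 (x1=1, x2=0, x3=1): M1=1, M2=0, M3=1, M4=0, M5=0, giving Y=0. Observed 1.
Test 1: faults giving observed 1 are {M1 stuck-at-0, M1 inverted output, M2 stuck-at-1, M2 inverted output, M3 stuck-at-0, M3 inverted output, M4 stuck-at-1, M4 inverted output, M5 stuck-at-1, M5 inverted output}.
Test 2 (x1=1, x2=1, x3=0): fault-free M1=0, M2=0, M3=1, M4=0, M5=0 → 0; observed 0. Eliminates M1 inverted output, M2 stuck-at-1, M2 inverted output, M4 stuck-at-1, M4 inverted output, M5 stuck-at-1, M5 inverted output.
Test 3 (x1=0, x2=1, x3=0): fault-free M1=1, M2=1, M3=0, M4=0, M5=1 → 1; observed 0. Eliminates M3 stuck-at-0, M3 inverted output.
Only M1 stuck-at-0 is consistent with every test.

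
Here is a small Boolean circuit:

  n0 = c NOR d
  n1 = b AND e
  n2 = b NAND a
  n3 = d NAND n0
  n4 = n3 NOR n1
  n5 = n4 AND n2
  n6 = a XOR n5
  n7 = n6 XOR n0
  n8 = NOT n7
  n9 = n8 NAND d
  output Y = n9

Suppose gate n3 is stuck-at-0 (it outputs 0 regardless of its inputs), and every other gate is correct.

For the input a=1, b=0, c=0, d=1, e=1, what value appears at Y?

Propagate with n3 forced: n0=0, n1=0, n2=1, n3=0 [stuck-at-0], n4=1, n5=1, n6=0, n7=0, n8=1, n9=0.
So Y = 0. (Without the fault it would be 1.)

0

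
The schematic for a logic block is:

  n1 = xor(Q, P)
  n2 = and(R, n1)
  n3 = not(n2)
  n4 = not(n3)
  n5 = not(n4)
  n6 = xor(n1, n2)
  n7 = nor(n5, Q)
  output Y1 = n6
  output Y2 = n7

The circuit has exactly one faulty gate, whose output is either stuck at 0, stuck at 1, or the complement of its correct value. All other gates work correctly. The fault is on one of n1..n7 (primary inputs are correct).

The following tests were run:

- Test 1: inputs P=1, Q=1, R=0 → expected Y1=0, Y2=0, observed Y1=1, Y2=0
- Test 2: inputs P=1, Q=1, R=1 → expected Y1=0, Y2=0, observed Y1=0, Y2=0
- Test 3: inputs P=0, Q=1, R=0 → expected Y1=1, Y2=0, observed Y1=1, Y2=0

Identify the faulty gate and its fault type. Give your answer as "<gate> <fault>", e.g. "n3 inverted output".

n1 stuck-at-1

Fault-free values for test 1 (P=1, Q=1, R=0): n1=0, n2=0, n3=1, n4=0, n5=1, n6=0, n7=0, giving Y1=0, Y2=0. Observed Y1=1, Y2=0.
Test 1: faults giving observed Y1=1, Y2=0 are {n1 stuck-at-1, n1 inverted output, n2 stuck-at-1, n2 inverted output, n6 stuck-at-1, n6 inverted output}.
Test 2 (P=1, Q=1, R=1): fault-free n1=0, n2=0, n3=1, n4=0, n5=1, n6=0, n7=0 → Y1=0, Y2=0; observed Y1=0, Y2=0. Eliminates n2 stuck-at-1, n2 inverted output, n6 stuck-at-1, n6 inverted output.
Test 3 (P=0, Q=1, R=0): fault-free n1=1, n2=0, n3=1, n4=0, n5=1, n6=1, n7=0 → Y1=1, Y2=0; observed Y1=1, Y2=0. Eliminates n1 inverted output.
Only n1 stuck-at-1 is consistent with every test.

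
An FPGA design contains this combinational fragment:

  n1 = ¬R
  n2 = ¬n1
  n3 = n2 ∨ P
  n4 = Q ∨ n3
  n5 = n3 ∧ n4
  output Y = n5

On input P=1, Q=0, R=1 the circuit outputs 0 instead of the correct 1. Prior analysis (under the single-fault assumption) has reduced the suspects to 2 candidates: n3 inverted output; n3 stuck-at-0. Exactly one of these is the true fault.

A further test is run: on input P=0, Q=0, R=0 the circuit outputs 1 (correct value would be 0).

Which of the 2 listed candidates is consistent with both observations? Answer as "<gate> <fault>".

Evaluate each candidate on input P=0, Q=0, R=0:
  n3 inverted output: n1=1, n2=0, n3=1 [inverted output], n4=1, n5=1 → 1 — matches
  n3 stuck-at-0: n1=1, n2=0, n3=0 [stuck-at-0], n4=0, n5=0 → 0 — eliminated
Only n3 inverted output reproduces the observed 1.

n3 inverted output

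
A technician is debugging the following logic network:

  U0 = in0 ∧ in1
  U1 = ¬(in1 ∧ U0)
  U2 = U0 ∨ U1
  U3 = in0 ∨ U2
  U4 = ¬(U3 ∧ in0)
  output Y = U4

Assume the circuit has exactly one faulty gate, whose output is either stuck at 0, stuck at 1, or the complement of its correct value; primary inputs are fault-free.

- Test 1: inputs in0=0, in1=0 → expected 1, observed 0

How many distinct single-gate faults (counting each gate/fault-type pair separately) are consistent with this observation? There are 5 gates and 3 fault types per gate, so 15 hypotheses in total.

Fault-free: U0=0, U1=1, U2=1, U3=1, U4=1 → 1. Observed 0.
  U0: none of the 3 fault types match ✗
  U1: none of the 3 fault types match ✗
  U2: none of the 3 fault types match ✗
  U3: none of the 3 fault types match ✗
  U4: stuck-at-0, inverted output ✓; others ✗
Consistent faults: {U4 stuck-at-0, U4 inverted output} — 2 in all.

2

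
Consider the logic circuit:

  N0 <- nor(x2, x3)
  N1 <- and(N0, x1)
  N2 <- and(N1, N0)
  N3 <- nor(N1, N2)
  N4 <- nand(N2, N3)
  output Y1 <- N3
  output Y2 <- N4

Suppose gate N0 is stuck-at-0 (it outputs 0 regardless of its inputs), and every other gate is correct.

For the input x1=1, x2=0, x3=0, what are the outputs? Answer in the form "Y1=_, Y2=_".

Y1=1, Y2=1

Propagate with N0 forced: N0=0 [stuck-at-0], N1=0, N2=0, N3=1, N4=1.
So the outputs are Y1=1, Y2=1. (Without the fault they would be Y1=0, Y2=1.)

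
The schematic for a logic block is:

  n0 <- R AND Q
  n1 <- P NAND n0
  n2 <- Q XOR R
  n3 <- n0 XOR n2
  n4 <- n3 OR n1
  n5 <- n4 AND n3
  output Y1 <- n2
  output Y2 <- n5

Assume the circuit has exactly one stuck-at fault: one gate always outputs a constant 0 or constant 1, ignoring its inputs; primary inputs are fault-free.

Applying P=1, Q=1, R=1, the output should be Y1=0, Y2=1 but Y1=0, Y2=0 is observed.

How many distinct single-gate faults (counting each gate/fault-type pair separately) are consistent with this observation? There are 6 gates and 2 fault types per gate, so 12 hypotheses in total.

Fault-free: n0=1, n1=0, n2=0, n3=1, n4=1, n5=1 → Y1=0, Y2=1. Observed Y1=0, Y2=0.
  n0 stuck-at-0: output Y1=0, Y2=0 ✓
  n0 stuck-at-1: output Y1=0, Y2=1 ✗
  n1 stuck-at-0: output Y1=0, Y2=1 ✗
  n1 stuck-at-1: output Y1=0, Y2=1 ✗
  n2 stuck-at-0: output Y1=0, Y2=1 ✗
  n2 stuck-at-1: output Y1=1, Y2=0 ✗
  n3 stuck-at-0: output Y1=0, Y2=0 ✓
  n3 stuck-at-1: output Y1=0, Y2=1 ✗
  n4 stuck-at-0: output Y1=0, Y2=0 ✓
  n4 stuck-at-1: output Y1=0, Y2=1 ✗
  n5 stuck-at-0: output Y1=0, Y2=0 ✓
  n5 stuck-at-1: output Y1=0, Y2=1 ✗
Consistent faults: {n0 stuck-at-0, n3 stuck-at-0, n4 stuck-at-0, n5 stuck-at-0} — 4 in all.

4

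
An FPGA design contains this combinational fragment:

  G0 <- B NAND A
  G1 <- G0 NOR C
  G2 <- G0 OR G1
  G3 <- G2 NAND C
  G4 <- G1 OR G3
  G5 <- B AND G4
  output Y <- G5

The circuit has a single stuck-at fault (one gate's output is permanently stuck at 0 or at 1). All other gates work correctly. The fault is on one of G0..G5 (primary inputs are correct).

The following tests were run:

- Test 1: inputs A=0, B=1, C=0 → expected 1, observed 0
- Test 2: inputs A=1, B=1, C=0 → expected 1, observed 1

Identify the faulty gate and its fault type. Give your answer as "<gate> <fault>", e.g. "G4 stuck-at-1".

G3 stuck-at-0

Fault-free values for test 1 (A=0, B=1, C=0): G0=1, G1=0, G2=1, G3=1, G4=1, G5=1, giving Y=1. Observed 0.
Test 1: faults giving observed 0 are {G3 stuck-at-0, G4 stuck-at-0, G5 stuck-at-0}.
Test 2 (A=1, B=1, C=0): fault-free G0=0, G1=1, G2=1, G3=1, G4=1, G5=1 → 1; observed 1. Eliminates G4 stuck-at-0, G5 stuck-at-0.
Only G3 stuck-at-0 is consistent with every test.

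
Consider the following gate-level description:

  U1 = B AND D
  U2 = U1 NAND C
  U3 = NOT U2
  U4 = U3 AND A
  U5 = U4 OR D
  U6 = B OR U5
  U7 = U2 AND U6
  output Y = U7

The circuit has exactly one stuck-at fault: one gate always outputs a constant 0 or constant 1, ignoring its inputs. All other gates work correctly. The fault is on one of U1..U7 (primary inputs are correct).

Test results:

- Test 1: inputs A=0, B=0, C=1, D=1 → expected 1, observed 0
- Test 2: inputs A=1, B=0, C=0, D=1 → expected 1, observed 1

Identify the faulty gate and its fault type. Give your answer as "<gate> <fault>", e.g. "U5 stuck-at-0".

U1 stuck-at-1

Fault-free values for test 1 (A=0, B=0, C=1, D=1): U1=0, U2=1, U3=0, U4=0, U5=1, U6=1, U7=1, giving Y=1. Observed 0.
Test 1: faults giving observed 0 are {U1 stuck-at-1, U2 stuck-at-0, U5 stuck-at-0, U6 stuck-at-0, U7 stuck-at-0}.
Test 2 (A=1, B=0, C=0, D=1): fault-free U1=0, U2=1, U3=0, U4=0, U5=1, U6=1, U7=1 → 1; observed 1. Eliminates U2 stuck-at-0, U5 stuck-at-0, U6 stuck-at-0, U7 stuck-at-0.
Only U1 stuck-at-1 is consistent with every test.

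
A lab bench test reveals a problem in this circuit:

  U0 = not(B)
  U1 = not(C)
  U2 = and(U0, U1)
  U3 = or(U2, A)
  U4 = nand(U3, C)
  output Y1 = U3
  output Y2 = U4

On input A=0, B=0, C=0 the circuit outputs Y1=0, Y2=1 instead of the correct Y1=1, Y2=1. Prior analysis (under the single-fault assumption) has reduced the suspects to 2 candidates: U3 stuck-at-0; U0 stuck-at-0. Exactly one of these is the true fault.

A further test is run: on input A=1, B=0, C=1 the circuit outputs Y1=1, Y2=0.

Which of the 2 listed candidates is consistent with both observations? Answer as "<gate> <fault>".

Evaluate each candidate on input A=1, B=0, C=1:
  U3 stuck-at-0: U0=1, U1=0, U2=0, U3=0 [stuck-at-0], U4=1 → Y1=0, Y2=1 — eliminated
  U0 stuck-at-0: U0=0 [stuck-at-0], U1=0, U2=0, U3=1, U4=0 → Y1=1, Y2=0 — matches
Only U0 stuck-at-0 reproduces the observed Y1=1, Y2=0.

U0 stuck-at-0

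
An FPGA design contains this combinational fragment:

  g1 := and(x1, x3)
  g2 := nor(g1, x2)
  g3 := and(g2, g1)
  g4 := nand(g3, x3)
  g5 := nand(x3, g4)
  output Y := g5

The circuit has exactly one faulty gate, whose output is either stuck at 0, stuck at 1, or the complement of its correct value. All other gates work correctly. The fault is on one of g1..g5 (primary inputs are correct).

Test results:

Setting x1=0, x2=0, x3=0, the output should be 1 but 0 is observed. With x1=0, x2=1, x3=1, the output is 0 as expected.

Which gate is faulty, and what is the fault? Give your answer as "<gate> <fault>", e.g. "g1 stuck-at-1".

g5 stuck-at-0

Fault-free values for test 1 (x1=0, x2=0, x3=0): g1=0, g2=1, g3=0, g4=1, g5=1, giving Y=1. Observed 0.
Test 1: faults giving observed 0 are {g5 stuck-at-0, g5 inverted output}.
Test 2 (x1=0, x2=1, x3=1): fault-free g1=0, g2=0, g3=0, g4=1, g5=0 → 0; observed 0. Eliminates g5 inverted output.
Only g5 stuck-at-0 is consistent with every test.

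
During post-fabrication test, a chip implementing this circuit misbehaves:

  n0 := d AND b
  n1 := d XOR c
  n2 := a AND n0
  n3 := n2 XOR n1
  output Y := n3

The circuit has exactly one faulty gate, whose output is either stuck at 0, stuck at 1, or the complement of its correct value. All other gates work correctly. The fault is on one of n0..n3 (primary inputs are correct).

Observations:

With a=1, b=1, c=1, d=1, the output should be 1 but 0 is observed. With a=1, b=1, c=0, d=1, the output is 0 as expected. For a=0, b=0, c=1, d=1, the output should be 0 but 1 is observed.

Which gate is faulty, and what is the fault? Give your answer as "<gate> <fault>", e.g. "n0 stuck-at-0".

Fault-free values for test 1 (a=1, b=1, c=1, d=1): n0=1, n1=0, n2=1, n3=1, giving Y=1. Observed 0.
Test 1: faults giving observed 0 are {n0 stuck-at-0, n0 inverted output, n1 stuck-at-1, n1 inverted output, n2 stuck-at-0, n2 inverted output, n3 stuck-at-0, n3 inverted output}.
Test 2 (a=1, b=1, c=0, d=1): fault-free n0=1, n1=1, n2=1, n3=0 → 0; observed 0. Eliminates n0 stuck-at-0, n0 inverted output, n1 inverted output, n2 stuck-at-0, n2 inverted output, n3 inverted output.
Test 3 (a=0, b=0, c=1, d=1): fault-free n0=0, n1=0, n2=0, n3=0 → 0; observed 1. Eliminates n3 stuck-at-0.
Only n1 stuck-at-1 is consistent with every test.

n1 stuck-at-1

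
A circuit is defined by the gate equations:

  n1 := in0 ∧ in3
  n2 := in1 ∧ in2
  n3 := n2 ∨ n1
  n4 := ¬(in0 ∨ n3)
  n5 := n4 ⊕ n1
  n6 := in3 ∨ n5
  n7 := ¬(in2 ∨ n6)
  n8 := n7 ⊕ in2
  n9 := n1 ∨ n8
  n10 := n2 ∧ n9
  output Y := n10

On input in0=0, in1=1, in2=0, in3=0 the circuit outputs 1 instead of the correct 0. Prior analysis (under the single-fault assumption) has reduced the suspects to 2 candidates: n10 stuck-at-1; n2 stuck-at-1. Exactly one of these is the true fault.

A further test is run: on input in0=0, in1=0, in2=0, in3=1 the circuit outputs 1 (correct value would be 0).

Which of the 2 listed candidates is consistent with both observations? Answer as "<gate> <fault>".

Evaluate each candidate on input in0=0, in1=0, in2=0, in3=1:
  n10 stuck-at-1: n1=0, n2=0, n3=0, n4=1, n5=1, n6=1, n7=0, n8=0, n9=0, n10=1 [stuck-at-1] → 1 — matches
  n2 stuck-at-1: n1=0, n2=1 [stuck-at-1], n3=1, n4=0, n5=0, n6=1, n7=0, n8=0, n9=0, n10=0 → 0 — eliminated
Only n10 stuck-at-1 reproduces the observed 1.

n10 stuck-at-1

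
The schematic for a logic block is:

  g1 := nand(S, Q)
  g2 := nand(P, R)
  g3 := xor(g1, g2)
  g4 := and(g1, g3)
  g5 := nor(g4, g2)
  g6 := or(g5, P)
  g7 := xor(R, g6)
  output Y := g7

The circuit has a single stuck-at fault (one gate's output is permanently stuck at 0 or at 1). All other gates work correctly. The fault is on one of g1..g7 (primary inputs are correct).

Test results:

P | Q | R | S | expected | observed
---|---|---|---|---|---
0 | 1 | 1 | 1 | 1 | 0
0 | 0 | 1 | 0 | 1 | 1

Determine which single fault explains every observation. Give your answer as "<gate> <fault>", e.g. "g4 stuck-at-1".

g2 stuck-at-0

Fault-free values for test 1 (P=0, Q=1, R=1, S=1): g1=0, g2=1, g3=1, g4=0, g5=0, g6=0, g7=1, giving Y=1. Observed 0.
Test 1: faults giving observed 0 are {g2 stuck-at-0, g5 stuck-at-1, g6 stuck-at-1, g7 stuck-at-0}.
Test 2 (P=0, Q=0, R=1, S=0): fault-free g1=1, g2=1, g3=0, g4=0, g5=0, g6=0, g7=1 → 1; observed 1. Eliminates g5 stuck-at-1, g6 stuck-at-1, g7 stuck-at-0.
Only g2 stuck-at-0 is consistent with every test.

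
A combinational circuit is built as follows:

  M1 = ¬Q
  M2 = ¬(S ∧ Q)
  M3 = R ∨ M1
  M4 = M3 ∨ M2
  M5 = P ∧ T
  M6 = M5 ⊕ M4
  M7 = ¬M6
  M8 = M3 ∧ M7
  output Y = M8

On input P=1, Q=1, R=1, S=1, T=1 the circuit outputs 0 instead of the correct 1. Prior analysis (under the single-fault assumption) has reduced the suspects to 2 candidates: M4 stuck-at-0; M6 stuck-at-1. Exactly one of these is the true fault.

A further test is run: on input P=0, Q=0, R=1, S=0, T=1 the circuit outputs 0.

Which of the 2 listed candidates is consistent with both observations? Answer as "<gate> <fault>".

M6 stuck-at-1

Evaluate each candidate on input P=0, Q=0, R=1, S=0, T=1:
  M4 stuck-at-0: M1=1, M2=1, M3=1, M4=0 [stuck-at-0], M5=0, M6=0, M7=1, M8=1 → 1 — eliminated
  M6 stuck-at-1: M1=1, M2=1, M3=1, M4=1, M5=0, M6=1 [stuck-at-1], M7=0, M8=0 → 0 — matches
Only M6 stuck-at-1 reproduces the observed 0.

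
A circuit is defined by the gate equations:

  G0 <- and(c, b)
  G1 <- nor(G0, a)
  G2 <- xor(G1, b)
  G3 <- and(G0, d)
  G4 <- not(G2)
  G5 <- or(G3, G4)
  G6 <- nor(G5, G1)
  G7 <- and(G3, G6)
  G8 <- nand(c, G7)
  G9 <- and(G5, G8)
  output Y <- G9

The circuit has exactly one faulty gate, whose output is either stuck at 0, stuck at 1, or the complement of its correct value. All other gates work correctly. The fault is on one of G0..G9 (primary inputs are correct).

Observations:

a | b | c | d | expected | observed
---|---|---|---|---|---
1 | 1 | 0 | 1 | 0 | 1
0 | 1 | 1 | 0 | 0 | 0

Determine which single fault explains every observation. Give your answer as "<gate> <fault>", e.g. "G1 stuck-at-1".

G0 stuck-at-1

Fault-free values for test 1 (a=1, b=1, c=0, d=1): G0=0, G1=0, G2=1, G3=0, G4=0, G5=0, G6=1, G7=0, G8=1, G9=0, giving Y=0. Observed 1.
Test 1: faults giving observed 1 are {G0 stuck-at-1, G0 inverted output, G1 stuck-at-1, G1 inverted output, G2 stuck-at-0, G2 inverted output, G3 stuck-at-1, G3 inverted output, G4 stuck-at-1, G4 inverted output, G5 stuck-at-1, G5 inverted output, G9 stuck-at-1, G9 inverted output}.
Test 2 (a=0, b=1, c=1, d=0): fault-free G0=1, G1=0, G2=1, G3=0, G4=0, G5=0, G6=1, G7=0, G8=1, G9=0 → 0; observed 0. Eliminates G0 inverted output, G1 stuck-at-1, G1 inverted output, G2 stuck-at-0, G2 inverted output, G3 stuck-at-1, G3 inverted output, G4 stuck-at-1, G4 inverted output, G5 stuck-at-1, G5 inverted output, G9 stuck-at-1, G9 inverted output.
Only G0 stuck-at-1 is consistent with every test.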